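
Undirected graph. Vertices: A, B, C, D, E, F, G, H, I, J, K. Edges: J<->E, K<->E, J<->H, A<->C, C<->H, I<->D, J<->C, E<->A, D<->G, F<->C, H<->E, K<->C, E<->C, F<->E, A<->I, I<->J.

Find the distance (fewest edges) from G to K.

5

Distance 0: G.
Distance 1: D.
Distance 2: I.
Distance 3: A, J.
Distance 4: C, E, H.
Distance 5: F, K — contains K.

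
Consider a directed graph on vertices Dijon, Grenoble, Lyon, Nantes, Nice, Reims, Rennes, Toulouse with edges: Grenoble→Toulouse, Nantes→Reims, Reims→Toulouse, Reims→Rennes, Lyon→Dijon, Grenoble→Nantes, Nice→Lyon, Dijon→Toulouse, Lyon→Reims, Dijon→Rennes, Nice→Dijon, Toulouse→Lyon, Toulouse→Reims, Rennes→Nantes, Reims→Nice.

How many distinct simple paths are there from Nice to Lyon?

3

Nice→Dijon→Rennes→Nantes→Reims→Toulouse→Lyon
Nice→Dijon→Toulouse→Lyon
Nice→Lyon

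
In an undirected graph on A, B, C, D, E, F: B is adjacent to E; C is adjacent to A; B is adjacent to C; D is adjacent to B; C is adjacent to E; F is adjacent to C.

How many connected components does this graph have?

1

From A: component {A, B, C, D, E, F}.
That's 1 component.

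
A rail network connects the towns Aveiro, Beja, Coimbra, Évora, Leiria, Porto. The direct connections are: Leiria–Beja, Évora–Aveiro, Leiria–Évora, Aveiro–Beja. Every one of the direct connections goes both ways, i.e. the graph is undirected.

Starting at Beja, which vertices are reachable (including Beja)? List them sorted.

Start at Beja.
Its neighbours: Aveiro, Leiria.
Then their neighbours: Évora.
Nothing further is reachable.

Aveiro, Beja, Évora, Leiria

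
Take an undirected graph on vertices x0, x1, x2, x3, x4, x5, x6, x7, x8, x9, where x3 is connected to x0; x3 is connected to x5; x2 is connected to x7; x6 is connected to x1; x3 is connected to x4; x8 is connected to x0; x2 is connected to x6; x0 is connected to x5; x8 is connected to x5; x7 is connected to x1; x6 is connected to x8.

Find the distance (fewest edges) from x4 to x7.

Distance 0: x4.
Distance 1: x3.
Distance 2: x0, x5.
Distance 3: x8.
Distance 4: x6.
Distance 5: x1, x2.
Distance 6: x7 — contains x7.

6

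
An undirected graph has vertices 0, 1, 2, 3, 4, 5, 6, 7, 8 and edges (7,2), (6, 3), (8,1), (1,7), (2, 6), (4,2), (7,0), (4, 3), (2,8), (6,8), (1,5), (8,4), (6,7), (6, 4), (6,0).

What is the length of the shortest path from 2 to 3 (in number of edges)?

Distance 0: 2.
Distance 1: 4, 6, 7, 8.
Distance 2: 0, 1, 3 — contains 3.

2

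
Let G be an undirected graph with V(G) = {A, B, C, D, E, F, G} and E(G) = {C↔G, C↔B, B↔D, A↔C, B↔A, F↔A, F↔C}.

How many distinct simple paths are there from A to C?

A–B–C
A–C
A–F–C

3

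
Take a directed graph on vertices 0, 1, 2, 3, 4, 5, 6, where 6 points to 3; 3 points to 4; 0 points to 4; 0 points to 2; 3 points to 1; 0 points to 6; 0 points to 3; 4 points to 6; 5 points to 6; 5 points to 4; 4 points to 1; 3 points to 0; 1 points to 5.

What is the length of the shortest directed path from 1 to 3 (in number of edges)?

3

Distance 0: 1.
Distance 1: 5.
Distance 2: 4, 6.
Distance 3: 3 — contains 3.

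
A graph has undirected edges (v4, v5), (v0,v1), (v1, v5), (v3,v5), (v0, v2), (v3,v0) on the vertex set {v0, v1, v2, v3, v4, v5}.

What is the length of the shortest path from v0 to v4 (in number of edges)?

3

Distance 0: v0.
Distance 1: v1, v2, v3.
Distance 2: v5.
Distance 3: v4 — contains v4.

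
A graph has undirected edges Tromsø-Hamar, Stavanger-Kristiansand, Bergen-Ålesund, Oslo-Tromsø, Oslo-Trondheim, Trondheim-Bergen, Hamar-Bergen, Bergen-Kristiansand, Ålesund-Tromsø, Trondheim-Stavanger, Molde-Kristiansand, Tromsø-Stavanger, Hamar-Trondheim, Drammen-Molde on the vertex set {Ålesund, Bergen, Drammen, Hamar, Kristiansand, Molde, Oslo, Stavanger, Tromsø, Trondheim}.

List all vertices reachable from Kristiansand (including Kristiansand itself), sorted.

Start at Kristiansand.
Its neighbours: Bergen, Molde, Stavanger.
Then their neighbours: Ålesund, Drammen, Hamar, Tromsø, Trondheim.
Then next layer: Oslo.
Every vertex is now reached.

Ålesund, Bergen, Drammen, Hamar, Kristiansand, Molde, Oslo, Stavanger, Tromsø, Trondheim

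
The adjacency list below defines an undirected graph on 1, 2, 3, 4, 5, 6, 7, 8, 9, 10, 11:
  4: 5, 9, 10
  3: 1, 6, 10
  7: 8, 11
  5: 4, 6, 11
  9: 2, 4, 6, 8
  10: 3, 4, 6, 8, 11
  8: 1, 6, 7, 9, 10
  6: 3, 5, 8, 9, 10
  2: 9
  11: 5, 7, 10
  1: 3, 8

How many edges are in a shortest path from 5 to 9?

Distance 0: 5.
Distance 1: 4, 6, 11.
Distance 2: 3, 7, 8, 9, 10 — contains 9.

2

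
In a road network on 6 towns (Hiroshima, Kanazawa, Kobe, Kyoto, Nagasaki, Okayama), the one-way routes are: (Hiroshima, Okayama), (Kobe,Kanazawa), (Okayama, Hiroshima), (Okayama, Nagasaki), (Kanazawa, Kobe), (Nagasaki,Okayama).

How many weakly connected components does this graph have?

3

From Hiroshima: component {Hiroshima, Nagasaki, Okayama}.
From Kanazawa: component {Kanazawa, Kobe}.
From Kyoto: component {Kyoto}.
That's 3 components.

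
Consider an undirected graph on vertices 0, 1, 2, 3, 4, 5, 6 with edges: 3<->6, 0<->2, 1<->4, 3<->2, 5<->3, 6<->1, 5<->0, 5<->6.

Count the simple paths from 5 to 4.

3

5–0–2–3–6–1–4
5–3–6–1–4
5–6–1–4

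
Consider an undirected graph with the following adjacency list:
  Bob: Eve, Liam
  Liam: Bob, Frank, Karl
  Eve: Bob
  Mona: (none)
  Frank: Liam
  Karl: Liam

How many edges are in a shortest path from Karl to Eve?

3

Distance 0: Karl.
Distance 1: Liam.
Distance 2: Bob, Frank.
Distance 3: Eve — contains Eve.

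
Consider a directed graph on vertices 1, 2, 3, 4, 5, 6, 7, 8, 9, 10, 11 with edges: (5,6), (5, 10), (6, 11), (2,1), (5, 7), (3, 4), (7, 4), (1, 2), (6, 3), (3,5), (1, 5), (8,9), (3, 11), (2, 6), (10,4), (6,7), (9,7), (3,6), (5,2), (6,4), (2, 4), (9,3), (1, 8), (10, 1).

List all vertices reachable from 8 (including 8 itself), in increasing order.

1, 2, 3, 4, 5, 6, 7, 8, 9, 10, 11

Start at 8.
Its neighbours: 9.
Then their neighbours: 3, 7.
Then next layer: 4, 5, 6, 11.
Then next layer: 2, 10.
Then next layer: 1.
Every vertex is now reached.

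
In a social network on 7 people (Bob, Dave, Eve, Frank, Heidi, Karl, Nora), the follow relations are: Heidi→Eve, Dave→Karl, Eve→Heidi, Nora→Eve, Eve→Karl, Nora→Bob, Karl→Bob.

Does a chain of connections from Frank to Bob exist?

No

Frank has no outgoing edges, so nothing is reachable from it.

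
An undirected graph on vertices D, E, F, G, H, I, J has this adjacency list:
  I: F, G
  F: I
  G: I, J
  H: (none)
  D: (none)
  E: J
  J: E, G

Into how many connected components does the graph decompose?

From D: component {D}.
From E: component {E, F, G, I, J}.
From H: component {H}.
That's 3 components.

3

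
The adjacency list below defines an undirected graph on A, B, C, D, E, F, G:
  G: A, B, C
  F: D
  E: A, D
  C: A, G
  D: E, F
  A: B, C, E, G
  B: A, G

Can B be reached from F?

Yes

Explore from F.
Distance 1: reach D.
Distance 2: reach E.
Distance 3: reach A.
Distance 4: reach B, C, G.
Found B.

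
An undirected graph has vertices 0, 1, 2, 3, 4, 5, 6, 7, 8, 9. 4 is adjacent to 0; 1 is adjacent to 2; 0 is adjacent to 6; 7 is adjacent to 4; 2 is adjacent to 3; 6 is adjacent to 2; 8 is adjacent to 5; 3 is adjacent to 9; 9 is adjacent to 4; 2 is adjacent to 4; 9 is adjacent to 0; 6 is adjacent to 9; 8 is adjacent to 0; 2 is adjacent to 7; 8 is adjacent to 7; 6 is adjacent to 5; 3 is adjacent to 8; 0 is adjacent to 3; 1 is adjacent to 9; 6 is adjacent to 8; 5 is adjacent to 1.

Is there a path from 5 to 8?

Explore from 5.
Distance 1: reach 1, 6, 8.
Found 8.

Yes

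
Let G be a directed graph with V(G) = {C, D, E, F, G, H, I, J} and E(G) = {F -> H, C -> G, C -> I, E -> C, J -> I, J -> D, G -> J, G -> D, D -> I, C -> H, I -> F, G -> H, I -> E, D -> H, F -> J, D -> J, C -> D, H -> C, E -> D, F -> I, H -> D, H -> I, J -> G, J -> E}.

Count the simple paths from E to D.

14

E→C→D
E→C→G→D
E→C→G→H→D
E→C→G→H→I→F→J→D
E→C→G→J→D
E→C→G→J→I→F→H→D
E→C→H→D
E→C→H→I→F→J→D
E→C→H→I→F→J→G→D
E→C→I→F→H→D
E→C→I→F→J→D
E→C→I→F→J→G→D
E→C→I→F→J→G→H→D
E→D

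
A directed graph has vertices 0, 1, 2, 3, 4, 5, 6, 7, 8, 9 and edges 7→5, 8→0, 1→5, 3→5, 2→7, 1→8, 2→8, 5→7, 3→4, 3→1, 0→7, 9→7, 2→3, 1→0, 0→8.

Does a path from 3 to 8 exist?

Yes

Explore from 3.
Distance 1: reach 1, 4, 5.
Distance 2: reach 0, 7, 8.
Found 8.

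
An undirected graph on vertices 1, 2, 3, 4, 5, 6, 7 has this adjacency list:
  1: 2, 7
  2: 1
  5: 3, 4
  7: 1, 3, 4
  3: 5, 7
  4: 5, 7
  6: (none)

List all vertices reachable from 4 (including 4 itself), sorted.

Start at 4.
Its neighbours: 5, 7.
Then their neighbours: 1, 3.
Then next layer: 2.
Nothing further is reachable.

1, 2, 3, 4, 5, 7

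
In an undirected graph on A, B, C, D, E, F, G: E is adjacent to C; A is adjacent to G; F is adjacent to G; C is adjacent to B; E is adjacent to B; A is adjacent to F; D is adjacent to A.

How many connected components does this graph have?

2

From A: component {A, D, F, G}.
From B: component {B, C, E}.
That's 2 components.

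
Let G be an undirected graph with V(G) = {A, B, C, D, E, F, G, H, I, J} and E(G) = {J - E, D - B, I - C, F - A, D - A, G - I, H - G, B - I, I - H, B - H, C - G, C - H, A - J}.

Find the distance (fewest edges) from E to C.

6

Distance 0: E.
Distance 1: J.
Distance 2: A.
Distance 3: D, F.
Distance 4: B.
Distance 5: H, I.
Distance 6: C, G — contains C.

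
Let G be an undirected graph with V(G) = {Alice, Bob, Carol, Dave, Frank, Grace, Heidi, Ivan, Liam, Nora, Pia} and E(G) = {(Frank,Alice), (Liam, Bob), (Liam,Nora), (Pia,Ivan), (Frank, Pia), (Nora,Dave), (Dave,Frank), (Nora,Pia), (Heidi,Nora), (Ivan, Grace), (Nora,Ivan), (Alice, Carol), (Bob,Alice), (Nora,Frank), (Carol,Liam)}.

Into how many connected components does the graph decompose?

1

From Alice: component {Alice, Bob, Carol, Dave, Frank, Grace, Heidi, Ivan, Liam, Nora, Pia}.
That's 1 component.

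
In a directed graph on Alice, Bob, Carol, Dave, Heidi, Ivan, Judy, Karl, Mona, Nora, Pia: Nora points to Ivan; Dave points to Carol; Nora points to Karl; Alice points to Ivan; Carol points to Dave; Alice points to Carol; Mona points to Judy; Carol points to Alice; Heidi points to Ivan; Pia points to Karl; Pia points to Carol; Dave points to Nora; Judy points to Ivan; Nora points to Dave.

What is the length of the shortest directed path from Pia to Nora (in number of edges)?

3

Distance 0: Pia.
Distance 1: Carol, Karl.
Distance 2: Alice, Dave.
Distance 3: Ivan, Nora — contains Nora.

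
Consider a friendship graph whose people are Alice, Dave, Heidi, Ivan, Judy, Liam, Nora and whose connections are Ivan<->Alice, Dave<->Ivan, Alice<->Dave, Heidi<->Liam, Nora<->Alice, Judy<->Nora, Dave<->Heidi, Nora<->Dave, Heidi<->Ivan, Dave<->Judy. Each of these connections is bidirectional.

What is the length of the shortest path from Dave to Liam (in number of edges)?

2

Distance 0: Dave.
Distance 1: Alice, Heidi, Ivan, Judy, Nora.
Distance 2: Liam — contains Liam.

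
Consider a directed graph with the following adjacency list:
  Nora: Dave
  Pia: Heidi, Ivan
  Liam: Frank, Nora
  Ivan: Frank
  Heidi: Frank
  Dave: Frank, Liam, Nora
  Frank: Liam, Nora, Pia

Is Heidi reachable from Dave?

Explore from Dave.
Distance 1: reach Frank, Liam, Nora.
Distance 2: reach Pia.
Distance 3: reach Heidi, Ivan.
Found Heidi.

Yes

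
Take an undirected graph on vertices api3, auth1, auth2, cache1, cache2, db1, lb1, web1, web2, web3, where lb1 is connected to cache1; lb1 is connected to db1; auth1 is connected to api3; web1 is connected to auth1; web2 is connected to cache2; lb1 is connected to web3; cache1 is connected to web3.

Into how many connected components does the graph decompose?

4

From api3: component {api3, auth1, web1}.
From auth2: component {auth2}.
From cache1: component {cache1, db1, lb1, web3}.
From cache2: component {cache2, web2}.
That's 4 components.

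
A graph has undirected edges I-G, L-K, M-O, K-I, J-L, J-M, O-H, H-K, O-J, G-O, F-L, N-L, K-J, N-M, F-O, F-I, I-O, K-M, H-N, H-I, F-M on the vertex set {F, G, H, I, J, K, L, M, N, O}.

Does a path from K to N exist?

Yes

Explore from K.
Distance 1: reach H, I, J, L, M.
Distance 2: reach F, G, N, O.
Found N.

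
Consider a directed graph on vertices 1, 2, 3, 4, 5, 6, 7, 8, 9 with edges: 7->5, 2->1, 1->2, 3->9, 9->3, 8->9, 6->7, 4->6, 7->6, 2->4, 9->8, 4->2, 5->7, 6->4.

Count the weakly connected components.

From 1: component {1, 2, 4, 5, 6, 7}.
From 3: component {3, 8, 9}.
That's 2 components.

2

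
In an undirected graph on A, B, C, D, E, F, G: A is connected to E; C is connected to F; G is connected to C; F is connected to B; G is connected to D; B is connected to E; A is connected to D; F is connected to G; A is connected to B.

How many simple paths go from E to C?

8

E–A–B–F–C
E–A–B–F–G–C
E–A–D–G–C
E–A–D–G–F–C
E–B–A–D–G–C
E–B–A–D–G–F–C
E–B–F–C
E–B–F–G–C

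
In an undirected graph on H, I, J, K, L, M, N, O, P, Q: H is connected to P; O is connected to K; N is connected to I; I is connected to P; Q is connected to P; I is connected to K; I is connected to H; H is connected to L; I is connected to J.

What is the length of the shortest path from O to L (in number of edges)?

Distance 0: O.
Distance 1: K.
Distance 2: I.
Distance 3: H, J, N, P.
Distance 4: L, Q — contains L.

4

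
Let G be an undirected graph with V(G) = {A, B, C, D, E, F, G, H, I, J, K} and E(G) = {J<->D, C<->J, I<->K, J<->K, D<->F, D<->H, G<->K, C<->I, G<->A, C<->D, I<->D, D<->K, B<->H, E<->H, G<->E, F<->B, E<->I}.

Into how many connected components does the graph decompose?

From A: component {A, B, C, D, E, F, G, H, I, J, K}.
That's 1 component.

1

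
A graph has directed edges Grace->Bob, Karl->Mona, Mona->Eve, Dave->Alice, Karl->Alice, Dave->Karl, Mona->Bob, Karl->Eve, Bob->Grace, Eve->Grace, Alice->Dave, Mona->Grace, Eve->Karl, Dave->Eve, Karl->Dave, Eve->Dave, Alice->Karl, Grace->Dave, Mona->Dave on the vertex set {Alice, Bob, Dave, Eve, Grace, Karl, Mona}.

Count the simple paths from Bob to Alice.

Bob→Grace→Dave→Alice
Bob→Grace→Dave→Eve→Karl→Alice
Bob→Grace→Dave→Karl→Alice

3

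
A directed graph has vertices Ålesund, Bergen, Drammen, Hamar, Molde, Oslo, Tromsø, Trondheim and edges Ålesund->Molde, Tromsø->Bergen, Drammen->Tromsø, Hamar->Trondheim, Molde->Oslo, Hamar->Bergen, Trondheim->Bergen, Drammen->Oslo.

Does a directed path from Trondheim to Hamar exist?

Explore from Trondheim.
Distance 1: reach Bergen.
The search from Trondheim is exhausted; no directed path reaches Hamar.

No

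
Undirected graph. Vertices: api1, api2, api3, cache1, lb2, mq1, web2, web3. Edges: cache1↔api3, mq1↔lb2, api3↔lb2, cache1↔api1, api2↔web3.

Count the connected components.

3

From api1: component {api1, api3, cache1, lb2, mq1}.
From api2: component {api2, web3}.
From web2: component {web2}.
That's 3 components.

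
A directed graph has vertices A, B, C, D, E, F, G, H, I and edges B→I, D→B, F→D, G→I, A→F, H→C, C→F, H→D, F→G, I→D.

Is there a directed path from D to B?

Explore from D.
Distance 1: reach B.
Found B.

Yes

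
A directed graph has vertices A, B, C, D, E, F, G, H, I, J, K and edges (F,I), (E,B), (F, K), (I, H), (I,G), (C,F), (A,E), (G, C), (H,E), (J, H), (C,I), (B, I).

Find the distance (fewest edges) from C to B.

4

Distance 0: C.
Distance 1: F, I.
Distance 2: G, H, K.
Distance 3: E.
Distance 4: B — contains B.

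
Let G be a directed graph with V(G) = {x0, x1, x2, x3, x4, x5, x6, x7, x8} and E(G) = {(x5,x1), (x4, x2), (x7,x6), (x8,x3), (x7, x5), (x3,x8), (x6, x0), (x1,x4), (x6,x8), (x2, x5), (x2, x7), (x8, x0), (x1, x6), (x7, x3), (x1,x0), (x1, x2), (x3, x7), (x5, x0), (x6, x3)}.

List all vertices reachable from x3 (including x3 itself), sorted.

Start at x3.
Its neighbours: x7, x8.
Then their neighbours: x0, x5, x6.
Then next layer: x1.
Then next layer: x2, x4.
Every vertex is now reached.

x0, x1, x2, x3, x4, x5, x6, x7, x8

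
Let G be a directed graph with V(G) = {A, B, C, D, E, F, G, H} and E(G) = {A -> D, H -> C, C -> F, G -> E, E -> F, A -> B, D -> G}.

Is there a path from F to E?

No

F has no outgoing edges, so nothing is reachable from it.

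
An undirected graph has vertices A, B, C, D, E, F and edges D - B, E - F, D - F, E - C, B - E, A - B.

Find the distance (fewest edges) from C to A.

Distance 0: C.
Distance 1: E.
Distance 2: B, F.
Distance 3: A, D — contains A.

3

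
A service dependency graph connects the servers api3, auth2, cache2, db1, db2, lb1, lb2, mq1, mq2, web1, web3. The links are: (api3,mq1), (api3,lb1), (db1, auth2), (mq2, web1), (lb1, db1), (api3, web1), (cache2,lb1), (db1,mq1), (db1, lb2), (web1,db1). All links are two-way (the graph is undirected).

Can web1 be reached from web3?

web3 has no edges, so nothing is reachable from it.

No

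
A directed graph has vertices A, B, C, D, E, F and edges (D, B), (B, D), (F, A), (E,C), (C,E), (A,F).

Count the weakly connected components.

From A: component {A, F}.
From B: component {B, D}.
From C: component {C, E}.
That's 3 components.

3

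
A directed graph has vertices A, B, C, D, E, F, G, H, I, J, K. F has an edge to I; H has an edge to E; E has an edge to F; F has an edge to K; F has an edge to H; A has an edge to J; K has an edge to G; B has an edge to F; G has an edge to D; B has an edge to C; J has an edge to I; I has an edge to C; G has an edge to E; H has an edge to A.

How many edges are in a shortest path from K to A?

5

Distance 0: K.
Distance 1: G.
Distance 2: D, E.
Distance 3: F.
Distance 4: H, I.
Distance 5: A, C — contains A.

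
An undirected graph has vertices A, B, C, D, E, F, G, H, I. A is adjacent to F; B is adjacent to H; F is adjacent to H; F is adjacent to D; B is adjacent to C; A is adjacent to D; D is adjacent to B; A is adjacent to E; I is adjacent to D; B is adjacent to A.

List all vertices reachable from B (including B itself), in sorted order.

A, B, C, D, E, F, H, I

Start at B.
Its neighbours: A, C, D, H.
Then their neighbours: E, F, I.
Nothing further is reachable.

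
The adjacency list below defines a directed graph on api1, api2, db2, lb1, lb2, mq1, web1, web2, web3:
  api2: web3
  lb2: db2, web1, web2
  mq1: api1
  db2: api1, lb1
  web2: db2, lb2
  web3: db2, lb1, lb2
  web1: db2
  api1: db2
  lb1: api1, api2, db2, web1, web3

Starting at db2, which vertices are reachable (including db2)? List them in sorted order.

Start at db2.
Its neighbours: api1, lb1.
Then their neighbours: api2, web1, web3.
Then next layer: lb2.
Then next layer: web2.
Nothing further is reachable.

api1, api2, db2, lb1, lb2, web1, web2, web3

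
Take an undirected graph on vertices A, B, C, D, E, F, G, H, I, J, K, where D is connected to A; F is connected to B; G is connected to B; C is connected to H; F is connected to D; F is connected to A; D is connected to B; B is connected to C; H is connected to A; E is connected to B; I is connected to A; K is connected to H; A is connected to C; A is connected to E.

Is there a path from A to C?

Explore from A.
Distance 1: reach C, D, E, F, H, I.
Found C.

Yes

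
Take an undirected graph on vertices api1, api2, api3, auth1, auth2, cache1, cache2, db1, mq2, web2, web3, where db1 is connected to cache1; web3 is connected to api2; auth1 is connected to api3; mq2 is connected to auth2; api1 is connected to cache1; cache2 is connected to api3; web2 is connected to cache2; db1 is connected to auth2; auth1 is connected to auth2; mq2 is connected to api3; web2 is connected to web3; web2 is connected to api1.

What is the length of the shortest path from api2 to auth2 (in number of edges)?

Distance 0: api2.
Distance 1: web3.
Distance 2: web2.
Distance 3: api1, cache2.
Distance 4: api3, cache1.
Distance 5: auth1, db1, mq2.
Distance 6: auth2 — contains auth2.

6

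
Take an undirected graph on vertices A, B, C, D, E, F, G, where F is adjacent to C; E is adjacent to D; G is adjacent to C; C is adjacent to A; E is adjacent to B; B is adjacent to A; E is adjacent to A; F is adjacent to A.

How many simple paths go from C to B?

C–A–B
C–A–E–B
C–F–A–B
C–F–A–E–B

4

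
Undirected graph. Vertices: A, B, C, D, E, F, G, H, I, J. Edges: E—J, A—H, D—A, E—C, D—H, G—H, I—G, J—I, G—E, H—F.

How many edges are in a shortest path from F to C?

4

Distance 0: F.
Distance 1: H.
Distance 2: A, D, G.
Distance 3: E, I.
Distance 4: C, J — contains C.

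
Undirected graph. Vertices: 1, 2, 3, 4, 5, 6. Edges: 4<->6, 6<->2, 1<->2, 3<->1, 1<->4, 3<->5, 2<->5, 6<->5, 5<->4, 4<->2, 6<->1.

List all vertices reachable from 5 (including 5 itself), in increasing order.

1, 2, 3, 4, 5, 6

Start at 5.
Its neighbours: 2, 3, 4, 6.
Then their neighbours: 1.
Every vertex is now reached.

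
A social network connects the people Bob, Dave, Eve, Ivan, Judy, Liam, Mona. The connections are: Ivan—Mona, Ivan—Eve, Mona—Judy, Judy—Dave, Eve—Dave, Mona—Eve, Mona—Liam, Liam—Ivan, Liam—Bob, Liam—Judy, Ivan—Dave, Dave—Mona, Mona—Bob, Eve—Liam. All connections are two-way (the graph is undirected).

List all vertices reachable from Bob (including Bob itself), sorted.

Bob, Dave, Eve, Ivan, Judy, Liam, Mona

Start at Bob.
Its neighbours: Liam, Mona.
Then their neighbours: Dave, Eve, Ivan, Judy.
Every vertex is now reached.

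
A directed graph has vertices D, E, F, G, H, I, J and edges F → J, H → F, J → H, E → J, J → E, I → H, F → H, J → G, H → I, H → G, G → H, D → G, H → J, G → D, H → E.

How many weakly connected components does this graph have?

1

From D: component {D, E, F, G, H, I, J}.
That's 1 component.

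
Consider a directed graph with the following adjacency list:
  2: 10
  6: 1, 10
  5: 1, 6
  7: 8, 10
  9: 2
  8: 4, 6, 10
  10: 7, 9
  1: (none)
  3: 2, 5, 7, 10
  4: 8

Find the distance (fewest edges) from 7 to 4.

2

Distance 0: 7.
Distance 1: 8, 10.
Distance 2: 4, 6, 9 — contains 4.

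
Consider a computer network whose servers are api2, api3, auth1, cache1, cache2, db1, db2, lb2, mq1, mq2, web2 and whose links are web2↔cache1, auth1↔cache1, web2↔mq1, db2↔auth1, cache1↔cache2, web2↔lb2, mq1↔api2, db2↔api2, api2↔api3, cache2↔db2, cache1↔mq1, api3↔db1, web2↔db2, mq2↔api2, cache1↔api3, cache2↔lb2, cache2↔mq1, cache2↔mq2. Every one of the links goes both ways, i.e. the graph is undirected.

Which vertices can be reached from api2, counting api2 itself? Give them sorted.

api2, api3, auth1, cache1, cache2, db1, db2, lb2, mq1, mq2, web2

Start at api2.
Its neighbours: api3, db2, mq1, mq2.
Then their neighbours: auth1, cache1, cache2, db1, web2.
Then next layer: lb2.
Every vertex is now reached.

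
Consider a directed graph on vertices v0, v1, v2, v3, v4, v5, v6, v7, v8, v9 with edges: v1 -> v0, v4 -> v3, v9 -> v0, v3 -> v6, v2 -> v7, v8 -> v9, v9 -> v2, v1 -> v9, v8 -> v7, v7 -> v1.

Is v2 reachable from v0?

v0 has no outgoing edges, so nothing is reachable from it.

No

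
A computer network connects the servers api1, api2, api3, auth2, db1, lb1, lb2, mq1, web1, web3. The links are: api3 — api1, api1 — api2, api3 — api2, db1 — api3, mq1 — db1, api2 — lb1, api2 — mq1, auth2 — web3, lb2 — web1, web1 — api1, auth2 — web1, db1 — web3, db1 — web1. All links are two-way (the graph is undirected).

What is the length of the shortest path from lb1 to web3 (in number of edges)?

4

Distance 0: lb1.
Distance 1: api2.
Distance 2: api1, api3, mq1.
Distance 3: db1, web1.
Distance 4: auth2, lb2, web3 — contains web3.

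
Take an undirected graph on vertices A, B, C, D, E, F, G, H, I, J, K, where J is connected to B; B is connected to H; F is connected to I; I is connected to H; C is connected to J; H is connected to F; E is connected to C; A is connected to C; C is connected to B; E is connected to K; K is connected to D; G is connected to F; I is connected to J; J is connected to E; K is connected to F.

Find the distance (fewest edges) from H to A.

Distance 0: H.
Distance 1: B, F, I.
Distance 2: C, G, J, K.
Distance 3: A, D, E — contains A.

3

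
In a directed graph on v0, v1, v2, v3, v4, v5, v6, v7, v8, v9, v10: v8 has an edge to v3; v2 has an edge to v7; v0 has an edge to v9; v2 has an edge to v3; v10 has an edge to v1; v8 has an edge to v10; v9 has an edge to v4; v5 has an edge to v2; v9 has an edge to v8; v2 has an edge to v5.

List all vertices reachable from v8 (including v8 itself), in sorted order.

v1, v3, v8, v10

Start at v8.
Its neighbours: v3, v10.
Then their neighbours: v1.
Nothing further is reachable.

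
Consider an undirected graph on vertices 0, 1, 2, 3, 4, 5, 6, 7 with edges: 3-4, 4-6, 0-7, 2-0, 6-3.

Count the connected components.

4

From 0: component {0, 2, 7}.
From 1: component {1}.
From 3: component {3, 4, 6}.
From 5: component {5}.
That's 4 components.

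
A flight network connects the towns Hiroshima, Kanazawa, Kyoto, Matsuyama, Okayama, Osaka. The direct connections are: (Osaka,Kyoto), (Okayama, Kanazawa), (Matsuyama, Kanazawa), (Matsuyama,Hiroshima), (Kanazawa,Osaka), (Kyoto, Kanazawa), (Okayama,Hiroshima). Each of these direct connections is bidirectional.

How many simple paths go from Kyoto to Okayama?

4

Kyoto–Kanazawa–Matsuyama–Hiroshima–Okayama
Kyoto–Kanazawa–Okayama
Kyoto–Osaka–Kanazawa–Matsuyama–Hiroshima–Okayama
Kyoto–Osaka–Kanazawa–Okayama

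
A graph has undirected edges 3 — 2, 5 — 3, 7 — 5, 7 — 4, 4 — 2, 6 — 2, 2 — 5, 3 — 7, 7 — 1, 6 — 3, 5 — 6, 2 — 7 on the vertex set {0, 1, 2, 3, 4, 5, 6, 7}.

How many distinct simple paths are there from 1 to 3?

1–7–2–3
1–7–2–5–3
1–7–2–5–6–3
1–7–2–6–3
1–7–2–6–5–3
1–7–3
1–7–4–2–3
1–7–4–2–5–3
... and 8 more.

16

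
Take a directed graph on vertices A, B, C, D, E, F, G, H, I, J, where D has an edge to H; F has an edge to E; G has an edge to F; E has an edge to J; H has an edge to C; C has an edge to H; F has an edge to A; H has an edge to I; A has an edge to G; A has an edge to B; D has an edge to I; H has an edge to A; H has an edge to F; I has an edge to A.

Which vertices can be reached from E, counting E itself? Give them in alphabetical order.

E, J

Start at E.
Its neighbours: J.
Nothing further is reachable.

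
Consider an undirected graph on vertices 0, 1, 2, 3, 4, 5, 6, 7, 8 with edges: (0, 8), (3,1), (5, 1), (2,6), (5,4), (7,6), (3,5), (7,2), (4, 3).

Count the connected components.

3

From 0: component {0, 8}.
From 1: component {1, 3, 4, 5}.
From 2: component {2, 6, 7}.
That's 3 components.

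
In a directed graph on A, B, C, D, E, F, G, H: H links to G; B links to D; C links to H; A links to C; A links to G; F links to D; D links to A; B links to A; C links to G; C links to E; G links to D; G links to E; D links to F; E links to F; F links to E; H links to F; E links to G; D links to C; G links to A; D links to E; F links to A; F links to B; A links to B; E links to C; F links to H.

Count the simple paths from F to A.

24

F→A
F→B→A
F→B→D→A
F→B→D→C→E→G→A
F→B→D→C→G→A
F→B→D→C→H→G→A
F→B→D→E→C→G→A
F→B→D→E→C→H→G→A
... and 16 more.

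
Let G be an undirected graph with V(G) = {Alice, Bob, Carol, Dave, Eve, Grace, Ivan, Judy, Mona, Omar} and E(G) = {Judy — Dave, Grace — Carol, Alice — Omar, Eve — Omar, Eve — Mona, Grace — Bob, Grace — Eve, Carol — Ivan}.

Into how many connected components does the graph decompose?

2

From Alice: component {Alice, Bob, Carol, Eve, Grace, Ivan, Mona, Omar}.
From Dave: component {Dave, Judy}.
That's 2 components.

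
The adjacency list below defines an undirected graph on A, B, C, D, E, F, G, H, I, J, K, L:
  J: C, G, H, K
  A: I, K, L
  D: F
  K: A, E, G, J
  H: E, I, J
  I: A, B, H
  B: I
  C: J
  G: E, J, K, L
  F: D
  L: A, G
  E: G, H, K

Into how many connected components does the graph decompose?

From A: component {A, B, C, E, G, H, I, J, K, L}.
From D: component {D, F}.
That's 2 components.

2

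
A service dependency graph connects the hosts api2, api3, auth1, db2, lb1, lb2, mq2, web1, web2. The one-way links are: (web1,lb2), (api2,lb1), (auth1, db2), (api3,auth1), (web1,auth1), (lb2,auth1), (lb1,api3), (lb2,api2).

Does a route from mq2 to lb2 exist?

mq2 has no outgoing edges, so nothing is reachable from it.

No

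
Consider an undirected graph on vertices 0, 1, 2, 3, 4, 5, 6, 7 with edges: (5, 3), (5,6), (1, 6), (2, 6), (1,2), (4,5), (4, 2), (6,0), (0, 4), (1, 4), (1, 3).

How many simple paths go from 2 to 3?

2–1–3
2–1–4–0–6–5–3
2–1–4–5–3
2–1–6–0–4–5–3
2–1–6–5–3
2–4–0–6–1–3
2–4–0–6–5–3
2–4–1–3
... and 9 more.

17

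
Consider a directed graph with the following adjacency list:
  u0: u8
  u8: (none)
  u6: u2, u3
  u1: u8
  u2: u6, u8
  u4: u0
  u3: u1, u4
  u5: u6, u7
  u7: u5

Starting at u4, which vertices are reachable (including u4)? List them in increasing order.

u0, u4, u8

Start at u4.
Its neighbours: u0.
Then their neighbours: u8.
Nothing further is reachable.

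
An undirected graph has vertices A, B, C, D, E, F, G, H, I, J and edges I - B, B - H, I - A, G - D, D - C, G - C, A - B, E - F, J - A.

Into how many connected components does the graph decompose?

3

From A: component {A, B, H, I, J}.
From C: component {C, D, G}.
From E: component {E, F}.
That's 3 components.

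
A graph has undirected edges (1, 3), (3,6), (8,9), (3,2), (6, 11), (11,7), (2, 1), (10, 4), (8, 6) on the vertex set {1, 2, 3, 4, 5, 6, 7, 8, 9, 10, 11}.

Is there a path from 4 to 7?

Explore from 4.
Distance 1: reach 10.
The search is exhausted without reaching 7; it lies in a different component.

No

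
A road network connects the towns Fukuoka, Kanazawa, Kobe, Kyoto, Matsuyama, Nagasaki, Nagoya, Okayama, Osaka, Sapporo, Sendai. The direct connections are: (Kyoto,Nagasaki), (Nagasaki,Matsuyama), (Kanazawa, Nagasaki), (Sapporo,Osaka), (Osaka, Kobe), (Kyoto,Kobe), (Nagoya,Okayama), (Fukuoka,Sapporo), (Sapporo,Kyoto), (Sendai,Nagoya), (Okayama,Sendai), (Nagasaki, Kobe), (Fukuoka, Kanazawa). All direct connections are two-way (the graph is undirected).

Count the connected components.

2

From Fukuoka: component {Fukuoka, Kanazawa, Kobe, Kyoto, Matsuyama, Nagasaki, Osaka, Sapporo}.
From Nagoya: component {Nagoya, Okayama, Sendai}.
That's 2 components.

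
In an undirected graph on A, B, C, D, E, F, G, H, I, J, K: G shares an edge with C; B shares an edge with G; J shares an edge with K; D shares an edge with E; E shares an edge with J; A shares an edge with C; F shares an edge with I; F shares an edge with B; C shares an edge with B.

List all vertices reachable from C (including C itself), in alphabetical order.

Start at C.
Its neighbours: A, B, G.
Then their neighbours: F.
Then next layer: I.
Nothing further is reachable.

A, B, C, F, G, I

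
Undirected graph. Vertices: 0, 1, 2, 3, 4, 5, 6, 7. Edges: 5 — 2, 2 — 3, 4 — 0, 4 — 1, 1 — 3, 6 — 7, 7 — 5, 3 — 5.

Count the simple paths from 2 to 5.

2–3–5
2–5

2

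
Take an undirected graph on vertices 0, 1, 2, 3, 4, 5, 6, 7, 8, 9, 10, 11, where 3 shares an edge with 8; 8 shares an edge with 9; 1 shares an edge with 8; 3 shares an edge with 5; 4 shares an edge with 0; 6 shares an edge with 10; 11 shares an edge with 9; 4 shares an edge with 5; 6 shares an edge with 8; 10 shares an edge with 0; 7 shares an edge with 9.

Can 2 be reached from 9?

No

Explore from 9.
Distance 1: reach 7, 8, 11.
Distance 2: reach 1, 3, 6.
Distance 3: reach 5, 10.
Distance 4: reach 0, 4.
The search is exhausted without reaching 2; it lies in a different component.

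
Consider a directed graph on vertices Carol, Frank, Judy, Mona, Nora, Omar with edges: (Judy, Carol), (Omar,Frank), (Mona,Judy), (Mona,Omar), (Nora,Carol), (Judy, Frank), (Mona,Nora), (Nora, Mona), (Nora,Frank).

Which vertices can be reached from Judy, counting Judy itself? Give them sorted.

Carol, Frank, Judy

Start at Judy.
Its neighbours: Carol, Frank.
Nothing further is reachable.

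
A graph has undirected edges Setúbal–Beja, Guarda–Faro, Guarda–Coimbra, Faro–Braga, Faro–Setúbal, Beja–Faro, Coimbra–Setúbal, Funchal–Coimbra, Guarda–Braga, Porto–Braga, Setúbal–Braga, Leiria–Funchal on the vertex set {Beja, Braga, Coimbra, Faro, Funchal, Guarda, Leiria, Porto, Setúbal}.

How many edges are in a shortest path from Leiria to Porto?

Distance 0: Leiria.
Distance 1: Funchal.
Distance 2: Coimbra.
Distance 3: Guarda, Setúbal.
Distance 4: Beja, Braga, Faro.
Distance 5: Porto — contains Porto.

5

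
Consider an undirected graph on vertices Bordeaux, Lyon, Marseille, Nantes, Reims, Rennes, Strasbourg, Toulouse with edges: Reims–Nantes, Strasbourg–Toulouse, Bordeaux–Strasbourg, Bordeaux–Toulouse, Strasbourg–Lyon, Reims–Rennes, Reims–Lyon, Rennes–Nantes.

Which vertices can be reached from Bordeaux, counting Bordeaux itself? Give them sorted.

Bordeaux, Lyon, Nantes, Reims, Rennes, Strasbourg, Toulouse

Start at Bordeaux.
Its neighbours: Strasbourg, Toulouse.
Then their neighbours: Lyon.
Then next layer: Reims.
Then next layer: Nantes, Rennes.
Nothing further is reachable.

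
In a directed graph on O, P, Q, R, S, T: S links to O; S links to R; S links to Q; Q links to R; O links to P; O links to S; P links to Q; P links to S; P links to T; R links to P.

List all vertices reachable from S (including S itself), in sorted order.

O, P, Q, R, S, T

Start at S.
Its neighbours: O, Q, R.
Then their neighbours: P.
Then next layer: T.
Every vertex is now reached.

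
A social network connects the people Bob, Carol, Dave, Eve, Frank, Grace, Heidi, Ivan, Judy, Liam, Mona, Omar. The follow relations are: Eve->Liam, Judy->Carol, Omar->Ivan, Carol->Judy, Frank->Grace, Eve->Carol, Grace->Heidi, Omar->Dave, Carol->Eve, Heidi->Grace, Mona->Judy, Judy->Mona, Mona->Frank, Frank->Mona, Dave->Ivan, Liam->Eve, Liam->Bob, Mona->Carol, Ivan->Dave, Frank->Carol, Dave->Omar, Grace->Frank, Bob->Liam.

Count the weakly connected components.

From Bob: component {Bob, Carol, Eve, Frank, Grace, Heidi, Judy, Liam, Mona}.
From Dave: component {Dave, Ivan, Omar}.
That's 2 components.

2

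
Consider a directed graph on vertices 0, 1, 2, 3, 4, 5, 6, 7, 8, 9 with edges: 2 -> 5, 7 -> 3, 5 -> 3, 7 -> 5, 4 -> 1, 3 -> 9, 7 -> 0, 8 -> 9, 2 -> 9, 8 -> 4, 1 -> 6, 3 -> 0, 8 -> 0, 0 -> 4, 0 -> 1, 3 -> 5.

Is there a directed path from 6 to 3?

No

6 has no outgoing edges, so nothing is reachable from it.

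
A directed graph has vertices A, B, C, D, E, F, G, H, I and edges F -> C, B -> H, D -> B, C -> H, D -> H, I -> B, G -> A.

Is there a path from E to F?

E has no outgoing edges, so nothing is reachable from it.

No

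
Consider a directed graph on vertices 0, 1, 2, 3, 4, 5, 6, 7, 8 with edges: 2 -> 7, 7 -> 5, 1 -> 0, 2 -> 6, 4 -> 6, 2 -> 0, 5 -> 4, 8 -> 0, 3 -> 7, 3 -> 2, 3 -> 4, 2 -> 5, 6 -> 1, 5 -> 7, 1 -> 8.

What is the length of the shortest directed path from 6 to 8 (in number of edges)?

2

Distance 0: 6.
Distance 1: 1.
Distance 2: 0, 8 — contains 8.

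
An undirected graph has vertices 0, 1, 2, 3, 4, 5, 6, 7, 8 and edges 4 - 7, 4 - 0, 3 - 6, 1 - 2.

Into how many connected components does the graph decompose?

From 0: component {0, 4, 7}.
From 1: component {1, 2}.
From 3: component {3, 6}.
From 5: component {5}.
From 8: component {8}.
That's 5 components.

5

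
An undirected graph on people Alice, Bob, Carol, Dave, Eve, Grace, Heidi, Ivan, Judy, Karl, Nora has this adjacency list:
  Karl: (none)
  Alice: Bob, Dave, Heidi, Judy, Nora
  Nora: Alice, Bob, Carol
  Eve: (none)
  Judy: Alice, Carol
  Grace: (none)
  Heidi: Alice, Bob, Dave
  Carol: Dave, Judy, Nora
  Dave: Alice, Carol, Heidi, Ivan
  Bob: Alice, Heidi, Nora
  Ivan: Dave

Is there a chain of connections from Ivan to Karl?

No

Explore from Ivan.
Distance 1: reach Dave.
Distance 2: reach Alice, Carol, Heidi.
Distance 3: reach Bob, Judy, Nora.
The search is exhausted without reaching Karl; it lies in a different component.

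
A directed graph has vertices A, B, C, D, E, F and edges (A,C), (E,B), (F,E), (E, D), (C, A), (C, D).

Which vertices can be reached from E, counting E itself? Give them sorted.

B, D, E

Start at E.
Its neighbours: B, D.
Nothing further is reachable.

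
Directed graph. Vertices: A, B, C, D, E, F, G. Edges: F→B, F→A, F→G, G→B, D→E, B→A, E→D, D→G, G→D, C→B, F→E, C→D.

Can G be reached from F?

Yes

Explore from F.
Distance 1: reach A, B, E, G.
Found G.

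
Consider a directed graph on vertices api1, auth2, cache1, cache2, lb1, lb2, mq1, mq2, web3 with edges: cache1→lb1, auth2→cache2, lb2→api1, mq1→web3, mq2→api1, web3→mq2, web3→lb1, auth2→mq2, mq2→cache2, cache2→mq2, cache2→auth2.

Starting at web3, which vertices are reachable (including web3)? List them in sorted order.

api1, auth2, cache2, lb1, mq2, web3

Start at web3.
Its neighbours: lb1, mq2.
Then their neighbours: api1, cache2.
Then next layer: auth2.
Nothing further is reachable.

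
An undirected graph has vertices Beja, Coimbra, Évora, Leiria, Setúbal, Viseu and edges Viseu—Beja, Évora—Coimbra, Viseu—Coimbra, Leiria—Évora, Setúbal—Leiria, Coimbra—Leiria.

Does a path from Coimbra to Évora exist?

Yes

Explore from Coimbra.
Distance 1: reach Évora, Leiria, Viseu.
Found Évora.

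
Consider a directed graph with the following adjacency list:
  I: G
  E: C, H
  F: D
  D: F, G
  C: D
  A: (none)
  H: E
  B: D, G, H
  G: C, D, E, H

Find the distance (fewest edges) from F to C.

3

Distance 0: F.
Distance 1: D.
Distance 2: G.
Distance 3: C, E, H — contains C.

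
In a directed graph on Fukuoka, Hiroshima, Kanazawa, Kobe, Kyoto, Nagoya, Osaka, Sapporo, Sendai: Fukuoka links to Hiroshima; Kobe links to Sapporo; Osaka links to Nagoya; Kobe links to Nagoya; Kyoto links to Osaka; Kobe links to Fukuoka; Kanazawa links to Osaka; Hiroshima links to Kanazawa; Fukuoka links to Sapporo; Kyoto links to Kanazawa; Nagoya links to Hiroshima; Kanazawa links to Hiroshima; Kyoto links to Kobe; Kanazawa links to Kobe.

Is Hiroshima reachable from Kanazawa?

Explore from Kanazawa.
Distance 1: reach Hiroshima, Kobe, Osaka.
Found Hiroshima.

Yes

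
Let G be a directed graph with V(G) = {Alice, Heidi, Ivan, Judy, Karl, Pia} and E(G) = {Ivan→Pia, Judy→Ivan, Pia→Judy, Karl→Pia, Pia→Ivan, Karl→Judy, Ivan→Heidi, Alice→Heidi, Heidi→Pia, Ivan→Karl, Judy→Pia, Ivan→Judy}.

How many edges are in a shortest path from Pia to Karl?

Distance 0: Pia.
Distance 1: Ivan, Judy.
Distance 2: Heidi, Karl — contains Karl.

2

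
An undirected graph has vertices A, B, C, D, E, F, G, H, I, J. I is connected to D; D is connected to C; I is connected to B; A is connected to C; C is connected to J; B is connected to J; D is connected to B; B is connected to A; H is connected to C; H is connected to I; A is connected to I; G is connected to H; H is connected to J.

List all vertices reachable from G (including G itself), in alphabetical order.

Start at G.
Its neighbours: H.
Then their neighbours: C, I, J.
Then next layer: A, B, D.
Nothing further is reachable.

A, B, C, D, G, H, I, J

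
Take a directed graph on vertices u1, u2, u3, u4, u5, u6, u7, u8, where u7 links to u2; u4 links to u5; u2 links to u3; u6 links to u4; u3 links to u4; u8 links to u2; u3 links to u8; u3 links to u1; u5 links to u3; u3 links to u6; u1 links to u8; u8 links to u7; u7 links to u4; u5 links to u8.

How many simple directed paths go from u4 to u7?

3

u4→u5→u3→u1→u8→u7
u4→u5→u3→u8→u7
u4→u5→u8→u7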